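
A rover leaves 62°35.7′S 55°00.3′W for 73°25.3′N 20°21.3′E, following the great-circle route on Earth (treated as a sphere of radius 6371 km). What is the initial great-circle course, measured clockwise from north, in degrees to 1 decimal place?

28.7°

With φ₁ = -1.0925, φ₂ = 1.2814, Δλ = 1.3153 rad, the forward-azimuth formula gives
θ = atan2( sin Δλ cos φ₂ , cos φ₁ sin φ₂ − sin φ₁ cos φ₂ cos Δλ ) = atan2(0.2761, 0.5052) = 28.66°.
So the initial bearing is 28.7°.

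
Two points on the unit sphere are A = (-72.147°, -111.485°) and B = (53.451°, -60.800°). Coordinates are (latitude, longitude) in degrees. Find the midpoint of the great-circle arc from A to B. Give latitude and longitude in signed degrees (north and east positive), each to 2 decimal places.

-10.21°, -77.52°

The central angle between A and B is δ = 2.2771 rad.
With f = 0.5, the slerp weights are sin((1−f)δ)/sin δ = 1.1935 and sin(fδ)/sin δ = 1.1935.
Weighted sum of the unit vectors: (1.1935)·(-0.1123,-0.2853,-0.9518) + (1.1935)·(0.2905,-0.5198,0.8033) = (0.2127, -0.9609, -0.1772).
Converting back: φ = atan2(z, √(x²+y²)) = -10.21°, λ = atan2(y, x) = -77.52°.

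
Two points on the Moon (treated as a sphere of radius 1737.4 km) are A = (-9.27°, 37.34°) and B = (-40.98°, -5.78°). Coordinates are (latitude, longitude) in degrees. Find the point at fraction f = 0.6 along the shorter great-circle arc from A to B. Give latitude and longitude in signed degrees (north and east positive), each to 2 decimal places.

Central angle δ = 0.8639 rad. Interpolating on the sphere with fraction f = 0.6:
P = [sin((1−f)δ)·A + sin(fδ)·B] / sin δ = 0.4455·A + 0.6516·B in Cartesian coordinates,
giving P = (0.8389, 0.2171, -0.4991), i.e. latitude -29.94°, longitude 14.51°.

-29.94°, 14.51°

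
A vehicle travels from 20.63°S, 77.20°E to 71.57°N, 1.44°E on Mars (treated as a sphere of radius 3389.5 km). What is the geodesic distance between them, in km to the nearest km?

6221 km

With latitudes φ₁ = -20.630°, φ₂ = 71.570° and longitude difference Δλ = -75.760°:
cos c = sin φ₁ sin φ₂ + cos φ₁ cos φ₂ cos Δλ = (-0.3523)(0.9487) + (0.9359)(0.3161)(0.2460) = -0.26148,
so c = arccos(-0.26148) = 1.83535 rad.
Distance = R·c = 3389.5 × 1.8354 ≈ 6221 km.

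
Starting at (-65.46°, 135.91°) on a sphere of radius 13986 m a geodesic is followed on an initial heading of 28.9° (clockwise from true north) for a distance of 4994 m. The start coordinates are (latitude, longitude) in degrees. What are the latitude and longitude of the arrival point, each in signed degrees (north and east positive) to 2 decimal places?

-46.49°, 150.11°

Angular distance δ = d/R = 4994/13986 = 0.35707 rad; initial bearing θ = 0.5044 rad.
sin φ₂ = sin φ₁ cos δ + cos φ₁ sin δ cos θ = (-0.9097)(0.9369) + (0.4153)(0.3495)(0.8755) = -0.7252, so φ₂ = -46.49°.
Δλ = atan2(sin θ sin δ cos φ₁, cos δ − sin φ₁ sin φ₂) = atan2(0.0702, 0.2772) = 14.202°.
λ₂ = 135.910° + 14.202° = 150.11°.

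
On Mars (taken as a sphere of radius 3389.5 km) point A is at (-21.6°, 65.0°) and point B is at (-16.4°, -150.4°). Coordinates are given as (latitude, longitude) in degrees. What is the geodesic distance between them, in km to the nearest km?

7604 km

Let φ₁ = -0.3770 rad, φ₂ = -0.2862 rad, and Δλ = 2.5237 rad.
cos c = sin φ₁ sin φ₂ + cos φ₁ cos φ₂ cos Δλ = (-0.3681)(-0.2823) + (0.9298)(0.9593)(-0.8151) = -0.62311,
so c = arccos(-0.62311) = 2.24351 rad.
Distance = R·c = 3389.5 × 2.2435 ≈ 7604 km.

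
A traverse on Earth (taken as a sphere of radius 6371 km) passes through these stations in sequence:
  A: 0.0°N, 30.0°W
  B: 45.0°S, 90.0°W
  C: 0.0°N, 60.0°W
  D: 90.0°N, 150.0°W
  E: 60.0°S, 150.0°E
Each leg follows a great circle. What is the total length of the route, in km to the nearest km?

40201 km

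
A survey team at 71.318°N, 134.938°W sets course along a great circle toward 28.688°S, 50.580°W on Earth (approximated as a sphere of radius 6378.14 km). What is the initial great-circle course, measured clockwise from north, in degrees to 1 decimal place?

105.1°

With φ₁ = 1.2447, φ₂ = -0.5007, Δλ = 1.4723 rad, the forward-azimuth formula gives
θ = atan2( sin Δλ cos φ₂ , cos φ₁ sin φ₂ − sin φ₁ cos φ₂ cos Δλ ) = atan2(0.8730, -0.2355) = 105.09°.
So the initial bearing is 105.1°.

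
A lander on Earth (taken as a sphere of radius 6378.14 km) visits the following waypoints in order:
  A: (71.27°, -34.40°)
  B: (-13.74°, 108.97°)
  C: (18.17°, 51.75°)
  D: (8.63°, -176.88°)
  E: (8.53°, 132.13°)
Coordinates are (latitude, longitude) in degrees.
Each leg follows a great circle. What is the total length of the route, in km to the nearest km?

39919 km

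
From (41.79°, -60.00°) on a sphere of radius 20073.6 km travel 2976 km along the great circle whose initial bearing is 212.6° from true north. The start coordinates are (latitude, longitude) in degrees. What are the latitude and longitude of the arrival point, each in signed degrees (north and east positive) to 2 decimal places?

34.49°, -65.54°

Angular distance δ = d/R = 2976/20073.6 = 0.14825 rad; initial bearing θ = 3.7106 rad.
sin φ₂ = sin φ₁ cos δ + cos φ₁ sin δ cos θ = (0.6664)(0.9890) + (0.7456)(0.1477)(-0.8425) = 0.5663, so φ₂ = 34.49°.
Δλ = atan2(sin θ sin δ cos φ₁, cos δ − sin φ₁ sin φ₂) = atan2(-0.0593, 0.6116) = -5.541°.
λ₂ = -60.000° − 5.541° = -65.54°.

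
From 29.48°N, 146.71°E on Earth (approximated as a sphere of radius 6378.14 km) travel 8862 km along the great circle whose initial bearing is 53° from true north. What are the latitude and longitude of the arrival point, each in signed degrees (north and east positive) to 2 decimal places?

37.16°, -113.59°

Angular distance δ = d/R = 8862/6378.14 = 1.38943 rad; initial bearing θ = 0.9250 rad.
sin φ₂ = sin φ₁ cos δ + cos φ₁ sin δ cos θ = (0.4921)(0.1804) + (0.8705)(0.9836)(0.6018) = 0.6041, so φ₂ = 37.16°.
Δλ = atan2(sin θ sin δ cos φ₁, cos δ − sin φ₁ sin φ₂) = atan2(0.6838, -0.1169) = 99.701°.
λ₂ = 146.710° + 99.701° = 246.41° → -113.59° after wrapping to (−180°, 180°].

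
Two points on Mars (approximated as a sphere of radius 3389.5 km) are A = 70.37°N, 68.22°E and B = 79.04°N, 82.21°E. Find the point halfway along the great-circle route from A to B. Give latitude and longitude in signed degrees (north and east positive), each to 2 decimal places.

Central angle δ = 0.1634 rad. Interpolating on the sphere with fraction f = 0.5:
P = [sin((1−f)δ)·A + sin(fδ)·B] / sin δ = 0.5017·A + 0.5017·B in Cartesian coordinates,
giving P = (0.0755, 0.2510, 0.9650), i.e. latitude 74.81°, longitude 73.27°.

74.81°, 73.27°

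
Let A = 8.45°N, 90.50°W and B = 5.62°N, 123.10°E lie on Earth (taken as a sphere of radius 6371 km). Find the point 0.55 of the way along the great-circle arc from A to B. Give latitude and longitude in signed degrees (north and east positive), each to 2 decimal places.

22.73°, -172.07°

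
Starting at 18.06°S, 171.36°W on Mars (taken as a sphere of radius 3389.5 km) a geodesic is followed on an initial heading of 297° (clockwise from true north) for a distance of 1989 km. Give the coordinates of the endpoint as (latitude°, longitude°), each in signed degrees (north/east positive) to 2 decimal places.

Angular distance δ = d/R = 1989/3389.5 = 0.58681 rad; initial bearing θ = 5.1836 rad.
sin φ₂ = sin φ₁ cos δ + cos φ₁ sin δ cos θ = (-0.3100)(0.8327) + (0.9507)(0.5537)(0.4540) = -0.0192, so φ₂ = -1.10°.
Δλ = atan2(sin θ sin δ cos φ₁, cos δ − sin φ₁ sin φ₂) = atan2(-0.4691, 0.8268) = -29.568°.
λ₂ = -171.360° − 29.568° = -200.93° → 159.07° after wrapping to (−180°, 180°].

-1.10°, 159.07°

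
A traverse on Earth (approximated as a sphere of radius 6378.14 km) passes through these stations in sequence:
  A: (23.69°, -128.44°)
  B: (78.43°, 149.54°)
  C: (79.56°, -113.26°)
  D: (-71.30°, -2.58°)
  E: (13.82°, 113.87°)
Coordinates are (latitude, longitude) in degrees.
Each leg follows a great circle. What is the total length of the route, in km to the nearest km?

39551 km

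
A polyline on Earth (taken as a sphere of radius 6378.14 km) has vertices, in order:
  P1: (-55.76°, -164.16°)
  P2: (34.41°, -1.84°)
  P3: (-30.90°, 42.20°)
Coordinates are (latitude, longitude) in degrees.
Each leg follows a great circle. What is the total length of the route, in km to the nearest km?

Leg P1→P2: central angle 2.7128 rad, distance 17302.3 km.
Leg P2→P3: central angle 1.3503 rad, distance 8612.6 km.
Total: 17302.3 + 8612.6 ≈ 25915 km.

25915 km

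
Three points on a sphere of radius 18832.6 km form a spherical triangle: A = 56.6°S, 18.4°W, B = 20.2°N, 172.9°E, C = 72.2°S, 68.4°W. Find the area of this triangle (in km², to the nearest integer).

76196870 km²

Side lengths (central angles): a = 2.0562, b = 0.4440, c = 2.4896 rad; semiperimeter s = 2.4949.
By l'Huilier's theorem, tan(E/4) = √[tan(s/2) tan((s−a)/2) tan((s−b)/2) tan((s−c)/2)], giving spherical excess E = 0.2148 rad.
Area = E·R² = 0.2148 × (18832.6)² ≈ 76196870 km².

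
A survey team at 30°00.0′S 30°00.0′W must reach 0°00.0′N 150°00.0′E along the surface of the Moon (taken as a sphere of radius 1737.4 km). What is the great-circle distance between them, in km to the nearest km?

Let φ₁ = -0.5236 rad, φ₂ = 0.0000 rad, and Δλ = -3.1416 rad.
cos c = sin φ₁ sin φ₂ + cos φ₁ cos φ₂ cos Δλ = (-0.5000)(0.0000) + (0.8660)(1.0000)(-1.0000) = -0.86603,
so c = arccos(-0.86603) = 2.61799 rad.
Distance = R·c = 1737.4 × 2.6180 ≈ 4549 km.

4549 km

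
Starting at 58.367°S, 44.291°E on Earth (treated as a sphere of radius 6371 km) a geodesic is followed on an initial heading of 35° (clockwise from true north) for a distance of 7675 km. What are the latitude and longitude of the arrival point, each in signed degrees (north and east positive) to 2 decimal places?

5.53°, 76.84°

Angular distance δ = d/R = 7675/6371 = 1.20468 rad; initial bearing θ = 0.6109 rad.
sin φ₂ = sin φ₁ cos δ + cos φ₁ sin δ cos θ = (-0.8514)(0.3580) + (0.5245)(0.9337)(0.8192) = 0.0963, so φ₂ = 5.53°.
Δλ = atan2(sin θ sin δ cos φ₁, cos δ − sin φ₁ sin φ₂) = atan2(0.2809, 0.4400) = 32.552°.
λ₂ = 44.291° + 32.552° = 76.84°.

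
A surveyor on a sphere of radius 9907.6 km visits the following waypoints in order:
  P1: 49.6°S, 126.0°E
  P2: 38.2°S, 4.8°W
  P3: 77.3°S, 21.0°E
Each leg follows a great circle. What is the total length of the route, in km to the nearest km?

21217 km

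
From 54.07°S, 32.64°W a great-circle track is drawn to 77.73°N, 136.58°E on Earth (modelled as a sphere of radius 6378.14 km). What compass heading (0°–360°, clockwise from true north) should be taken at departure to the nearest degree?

6°

With φ₁ = -0.9437, φ₂ = 1.3566, Δλ = 2.9534 rad, the forward-azimuth formula gives
θ = atan2( sin Δλ cos φ₂ , cos φ₁ sin φ₂ − sin φ₁ cos φ₂ cos Δλ ) = atan2(0.0397, 0.4043) = 5.61°.
So the initial bearing is 6°.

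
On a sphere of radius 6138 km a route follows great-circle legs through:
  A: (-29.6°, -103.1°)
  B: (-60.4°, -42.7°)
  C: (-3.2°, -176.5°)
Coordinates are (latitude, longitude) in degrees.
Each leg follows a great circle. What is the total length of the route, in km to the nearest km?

Leg A→B: central angle 0.8742 rad, distance 5365.8 km.
Leg B→C: central angle 1.8680 rad, distance 11465.5 km.
Total: 5365.8 + 11465.5 ≈ 16831 km.

16831 km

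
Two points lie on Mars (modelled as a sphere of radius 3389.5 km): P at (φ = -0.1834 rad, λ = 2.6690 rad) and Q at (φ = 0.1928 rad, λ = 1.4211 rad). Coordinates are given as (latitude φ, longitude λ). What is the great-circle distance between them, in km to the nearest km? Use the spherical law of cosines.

4393 km

With latitudes φ₁ = -10.508°, φ₂ = 11.047° and longitude difference Δλ = -71.499°:
cos c = sin φ₁ sin φ₂ + cos φ₁ cos φ₂ cos Δλ = (-0.1824)(0.1916) + (0.9832)(0.9815)(0.3173) = 0.27127,
so c = arccos(0.27127) = 1.29609 rad.
Distance = R·c = 3389.5 × 1.2961 ≈ 4393 km.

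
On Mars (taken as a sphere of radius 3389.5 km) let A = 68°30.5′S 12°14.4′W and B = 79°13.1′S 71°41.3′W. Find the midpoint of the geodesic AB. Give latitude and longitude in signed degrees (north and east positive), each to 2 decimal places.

-75.67°, -31.48°

The central angle between A and B is δ = 0.3211 rad.
With f = 0.5, the slerp weights are sin((1−f)δ)/sin δ = 0.5065 and sin(fδ)/sin δ = 0.5065.
Weighted sum of the unit vectors: (0.5065)·(0.3580,-0.0777,-0.9305) + (0.5065)·(0.0588,-0.1776,-0.9823) = (0.2111, -0.1293, -0.9689).
Converting back: φ = atan2(z, √(x²+y²)) = -75.67°, λ = atan2(y, x) = -31.48°.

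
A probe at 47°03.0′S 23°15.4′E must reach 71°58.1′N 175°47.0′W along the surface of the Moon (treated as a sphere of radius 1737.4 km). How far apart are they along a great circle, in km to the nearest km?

4656 km

With latitudes φ₁ = -47.050°, φ₂ = 71.968° and longitude difference Δλ = 160.960°:
Haversine: a = sin²(Δφ/2) + cos φ₁ cos φ₂ sin²(Δλ/2) = 0.7425 + (0.6814)(0.3095)(0.9726) = 0.94769.
Central angle c = 2·arcsin(√a) = 2.68006 rad.
Distance = R·c = 1737.4 × 2.6801 ≈ 4656 km.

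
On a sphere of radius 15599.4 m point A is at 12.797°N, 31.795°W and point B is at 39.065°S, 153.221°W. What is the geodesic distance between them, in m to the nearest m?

In radians: φ₁ = 0.2233, φ₂ = -0.6818, Δλ = -121.426° = -2.1193 rad.
Haversine: a = sin²(Δφ/2) + cos φ₁ cos φ₂ sin²(Δλ/2) = 0.1912 + (0.9752)(0.7764)(0.7607) = 0.76718.
Central angle c = 2·arcsin(√a) = 2.13455 rad.
Distance = R·c = 15599.4 × 2.1345 ≈ 33298 m.

33298 m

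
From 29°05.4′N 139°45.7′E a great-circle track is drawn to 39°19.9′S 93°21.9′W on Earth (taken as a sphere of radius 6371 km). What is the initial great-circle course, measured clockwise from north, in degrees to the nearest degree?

Δλ = 126.873° = 2.2144 rad.
y = sin Δλ · cos φ₂ = (0.8000)(0.7735) = 0.6188
x = cos φ₁ sin φ₂ − sin φ₁ cos φ₂ cos Δλ = (0.8739)(-0.6338) − (0.4862)(0.7735)(-0.6000) = -0.3282
θ = atan2(y, x) = 117.94°, so the bearing is 118°.

118°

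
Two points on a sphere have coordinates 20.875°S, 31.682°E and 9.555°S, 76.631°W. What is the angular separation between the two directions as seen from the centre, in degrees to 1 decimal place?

103.3°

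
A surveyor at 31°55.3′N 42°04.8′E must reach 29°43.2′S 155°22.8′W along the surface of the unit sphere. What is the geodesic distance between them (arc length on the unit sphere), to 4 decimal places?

2.8774

With latitudes φ₁ = 31.922°, φ₂ = -29.720° and longitude difference Δλ = 162.540°:
cos c = sin φ₁ sin φ₂ + cos φ₁ cos φ₂ cos Δλ = (0.5288)(-0.4958) + (0.8488)(0.8685)(-0.9539) = -0.96530,
so c = arccos(-0.96530) = 2.87739 rad.
On the unit sphere the arc length equals the central angle: 2.8774.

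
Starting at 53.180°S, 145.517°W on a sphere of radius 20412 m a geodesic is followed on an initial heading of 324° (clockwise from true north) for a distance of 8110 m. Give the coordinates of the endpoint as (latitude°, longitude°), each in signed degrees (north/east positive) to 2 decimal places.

-33.41°, -161.33°

Angular distance δ = d/R = 8110/20412 = 0.39732 rad; initial bearing θ = 5.6549 rad.
sin φ₂ = sin φ₁ cos δ + cos φ₁ sin δ cos θ = (-0.8005)(0.9221) + (0.5993)(0.3869)(0.8090) = -0.5506, so φ₂ = -33.41°.
Δλ = atan2(sin θ sin δ cos φ₁, cos δ − sin φ₁ sin φ₂) = atan2(-0.1363, 0.4814) = -15.810°.
λ₂ = -145.517° − 15.810° = -161.33°.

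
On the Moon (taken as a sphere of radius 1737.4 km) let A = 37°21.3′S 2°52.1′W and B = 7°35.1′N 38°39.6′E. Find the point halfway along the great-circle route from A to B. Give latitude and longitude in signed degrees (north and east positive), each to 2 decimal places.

-15.86°, 20.28°

The central angle between A and B is δ = 1.0359 rad.
With f = 0.5, the slerp weights are sin((1−f)δ)/sin δ = 0.5755 and sin(fδ)/sin δ = 0.5755.
Weighted sum of the unit vectors: (0.5755)·(0.7939,-0.0398,-0.6068) + (0.5755)·(0.7740,0.6192,0.1320) = (0.9023, 0.3335, -0.2732).
Converting back: φ = atan2(z, √(x²+y²)) = -15.86°, λ = atan2(y, x) = 20.28°.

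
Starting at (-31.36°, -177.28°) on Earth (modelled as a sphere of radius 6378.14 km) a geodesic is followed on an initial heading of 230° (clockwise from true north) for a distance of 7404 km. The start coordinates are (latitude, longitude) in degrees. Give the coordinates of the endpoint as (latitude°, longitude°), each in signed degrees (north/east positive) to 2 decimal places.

-45.30°, 95.45°

Angular distance δ = d/R = 7404/6378.14 = 1.16084 rad; initial bearing θ = 4.0143 rad.
sin φ₂ = sin φ₁ cos δ + cos φ₁ sin δ cos θ = (-0.5204)(0.3986) + (0.8539)(0.9171)(-0.6428) = -0.7108, so φ₂ = -45.30°.
Δλ = atan2(sin θ sin δ cos φ₁, cos δ − sin φ₁ sin φ₂) = atan2(-0.5999, 0.0286) = -87.266°.
λ₂ = -177.280° − 87.266° = -264.55° → 95.45° after wrapping to (−180°, 180°].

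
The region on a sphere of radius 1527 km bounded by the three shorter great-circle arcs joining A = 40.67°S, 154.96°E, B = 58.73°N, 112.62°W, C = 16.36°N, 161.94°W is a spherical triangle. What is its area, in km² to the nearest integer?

Side lengths (central angles): a = 0.9699, b = 1.2156, c = 2.1818 rad; semiperimeter s = 2.1836.
By l'Huilier's theorem, tan(E/4) = √[tan(s/2) tan((s−a)/2) tan((s−b)/2) tan((s−c)/2)], giving spherical excess E = 0.1016 rad.
Area = E·R² = 0.1016 × (1527)² ≈ 236799 km².

236799 km²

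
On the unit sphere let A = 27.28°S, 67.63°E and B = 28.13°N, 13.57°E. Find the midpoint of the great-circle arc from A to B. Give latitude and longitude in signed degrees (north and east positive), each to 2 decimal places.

0.48°, 40.71°

The central angle between A and B is δ = 1.3244 rad.
With f = 0.5, the slerp weights are sin((1−f)δ)/sin δ = 0.6340 and sin(fδ)/sin δ = 0.6340.
Weighted sum of the unit vectors: (0.6340)·(0.3383,0.8219,-0.4583) + (0.6340)·(0.8573,0.2069,0.4715) = (0.7580, 0.6523, 0.0083).
Converting back: φ = atan2(z, √(x²+y²)) = 0.48°, λ = atan2(y, x) = 40.71°.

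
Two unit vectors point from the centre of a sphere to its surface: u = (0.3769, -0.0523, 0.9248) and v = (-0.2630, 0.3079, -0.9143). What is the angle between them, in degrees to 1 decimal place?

u·v = -0.9608; |u| = 1.0000, |v| = 1.0000.
cos θ = (u·v)/(|u||v|) = -0.9608, so θ = 163.9°.

163.9°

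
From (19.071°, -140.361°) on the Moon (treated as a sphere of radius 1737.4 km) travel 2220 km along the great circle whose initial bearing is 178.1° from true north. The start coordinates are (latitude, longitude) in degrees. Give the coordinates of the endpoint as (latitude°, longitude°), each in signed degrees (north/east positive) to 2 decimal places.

-54.09°, -137.26°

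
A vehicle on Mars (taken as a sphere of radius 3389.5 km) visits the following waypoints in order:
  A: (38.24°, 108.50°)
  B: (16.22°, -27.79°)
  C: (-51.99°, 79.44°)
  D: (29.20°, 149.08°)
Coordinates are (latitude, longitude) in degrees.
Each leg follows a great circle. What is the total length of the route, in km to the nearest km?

19316 km

Leg A→B: central angle 1.9522 rad, distance 6617.1 km.
Leg B→C: central angle 1.9771 rad, distance 6701.4 km.
Leg C→D: central angle 1.7695 rad, distance 5997.6 km.
Total: 6617.1 + 6701.4 + 5997.6 ≈ 19316 km.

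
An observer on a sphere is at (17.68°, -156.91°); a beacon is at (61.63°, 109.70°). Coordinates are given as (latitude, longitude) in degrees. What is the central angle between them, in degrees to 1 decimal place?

In radians: φ₁ = 0.3086, φ₂ = 1.0756, Δλ = -93.390° = -1.6300 rad.
cos c = sin φ₁ sin φ₂ + cos φ₁ cos φ₂ cos Δλ = (0.3037)(0.8799) + (0.9528)(0.4752)(-0.0591) = 0.24045,
so c = arccos(0.24045) = 1.32796 rad.
So the angular separation is 76.1°.

76.1°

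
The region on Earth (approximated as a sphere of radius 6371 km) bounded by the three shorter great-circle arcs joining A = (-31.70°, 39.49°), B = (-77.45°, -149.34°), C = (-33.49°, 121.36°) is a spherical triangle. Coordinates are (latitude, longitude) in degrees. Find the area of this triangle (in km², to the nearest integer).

26487920 km²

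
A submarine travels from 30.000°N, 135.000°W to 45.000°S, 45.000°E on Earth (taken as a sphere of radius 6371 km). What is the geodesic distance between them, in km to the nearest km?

18347 km

Let φ₁ = 0.5236 rad, φ₂ = -0.7854 rad, and Δλ = -3.1416 rad.
cos c = sin φ₁ sin φ₂ + cos φ₁ cos φ₂ cos Δλ = (0.5000)(-0.7071) + (0.8660)(0.7071)(-1.0000) = -0.96593,
so c = arccos(-0.96593) = 2.87979 rad.
Distance = R·c = 6371 × 2.8798 ≈ 18347 km.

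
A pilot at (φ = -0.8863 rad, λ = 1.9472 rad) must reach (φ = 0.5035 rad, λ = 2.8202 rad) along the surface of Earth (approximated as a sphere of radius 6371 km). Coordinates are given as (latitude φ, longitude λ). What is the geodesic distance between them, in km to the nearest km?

10122 km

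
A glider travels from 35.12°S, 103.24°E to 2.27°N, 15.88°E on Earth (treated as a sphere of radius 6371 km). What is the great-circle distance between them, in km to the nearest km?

9913 km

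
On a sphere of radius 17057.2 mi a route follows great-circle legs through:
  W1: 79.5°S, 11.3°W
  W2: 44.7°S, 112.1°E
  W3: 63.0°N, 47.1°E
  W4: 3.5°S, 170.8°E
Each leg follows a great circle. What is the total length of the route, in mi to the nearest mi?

83010 mi

Leg W1→W2: central angle 0.9017 rad, distance 15379.7 mi.
Leg W2→W3: central angle 2.0833 rad, distance 35535.1 mi.
Leg W3→W4: central angle 1.8816 rad, distance 32094.7 mi.
Total: 15379.7 + 35535.1 + 32094.7 ≈ 83010 mi.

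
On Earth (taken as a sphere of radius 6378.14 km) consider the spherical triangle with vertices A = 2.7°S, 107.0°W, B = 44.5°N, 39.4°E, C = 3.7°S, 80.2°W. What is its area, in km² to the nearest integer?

27971686 km²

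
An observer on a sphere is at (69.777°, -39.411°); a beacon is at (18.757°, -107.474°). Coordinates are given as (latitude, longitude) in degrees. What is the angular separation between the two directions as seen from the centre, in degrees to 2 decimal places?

Let φ₁ = 1.2178 rad, φ₂ = 0.3274 rad, and Δλ = -1.1879 rad.
Haversine: a = sin²(Δφ/2) + cos φ₁ cos φ₂ sin²(Δλ/2) = 0.1855 + (0.3457)(0.9469)(0.3132) = 0.28799.
Central angle c = 2·arcsin(√a) = 1.13292 rad.
So the angular separation is 64.91°.

64.91°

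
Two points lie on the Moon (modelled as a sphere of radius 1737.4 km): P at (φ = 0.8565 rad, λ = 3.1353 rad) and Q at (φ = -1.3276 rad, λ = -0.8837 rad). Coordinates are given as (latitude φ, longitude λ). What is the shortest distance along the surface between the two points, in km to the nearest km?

4443 km

In radians: φ₁ = 0.8565, φ₂ = -1.3276, Δλ = 129.728° = 2.2642 rad.
cos c = sin φ₁ sin φ₂ + cos φ₁ cos φ₂ cos Δλ = (0.7556)(-0.9706) + (0.6551)(0.2408)(-0.6391) = -0.83415,
so c = arccos(-0.83415) = 2.55738 rad.
Distance = R·c = 1737.4 × 2.5574 ≈ 4443 km.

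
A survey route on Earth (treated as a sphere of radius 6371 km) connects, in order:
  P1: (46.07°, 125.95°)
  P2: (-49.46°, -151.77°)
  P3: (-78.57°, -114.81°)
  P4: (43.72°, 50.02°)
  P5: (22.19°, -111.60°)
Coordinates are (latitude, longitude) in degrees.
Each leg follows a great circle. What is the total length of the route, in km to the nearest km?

45342 km

Leg P1→P2: central angle 2.0791 rad, distance 13246.2 km.
Leg P2→P3: central angle 0.5590 rad, distance 3561.2 km.
Leg P3→P4: central angle 2.5247 rad, distance 16084.6 km.
Leg P4→P5: central angle 1.9541 rad, distance 12449.9 km.
Total: 13246.2 + 3561.2 + 16084.6 + 12449.9 ≈ 45342 km.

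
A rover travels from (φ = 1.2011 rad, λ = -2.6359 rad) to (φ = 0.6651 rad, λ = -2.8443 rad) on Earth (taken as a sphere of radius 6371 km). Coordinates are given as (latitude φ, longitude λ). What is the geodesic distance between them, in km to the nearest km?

In radians: φ₁ = 1.2011, φ₂ = 0.6651, Δλ = -11.940° = -0.2084 rad.
cos c = sin φ₁ sin φ₂ + cos φ₁ cos φ₂ cos Δλ = (0.9324)(0.6171) + (0.3613)(0.7869)(0.9784) = 0.85361,
so c = arccos(0.85361) = 0.54793 rad.
Distance = R·c = 6371 × 0.5479 ≈ 3491 km.

3491 km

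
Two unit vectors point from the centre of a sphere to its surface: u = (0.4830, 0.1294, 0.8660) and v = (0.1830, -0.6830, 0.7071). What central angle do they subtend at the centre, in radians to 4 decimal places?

u·v = 0.6124; |u| = 1.0000, |v| = 1.0000.
cos θ = (u·v)/(|u||v|) = 0.6124, so θ = 0.9117 rad.

0.9117 rad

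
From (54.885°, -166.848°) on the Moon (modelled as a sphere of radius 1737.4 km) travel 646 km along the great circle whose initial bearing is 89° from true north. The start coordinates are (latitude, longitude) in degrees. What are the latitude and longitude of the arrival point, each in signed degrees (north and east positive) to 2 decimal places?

49.97°, -132.46°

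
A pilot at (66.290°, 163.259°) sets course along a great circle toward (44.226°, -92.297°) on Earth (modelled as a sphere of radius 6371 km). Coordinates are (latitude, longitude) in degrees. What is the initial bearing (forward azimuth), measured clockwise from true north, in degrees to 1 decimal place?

57.4°

Δλ = 104.444° = 1.8229 rad.
y = sin Δλ · cos φ₂ = (0.9684)(0.7166) = 0.6939
x = cos φ₁ sin φ₂ − sin φ₁ cos φ₂ cos Δλ = (0.4021)(0.6975) − (0.9156)(0.7166)(-0.2494) = 0.4441
θ = atan2(y, x) = 57.38°, so the bearing is 57.4°.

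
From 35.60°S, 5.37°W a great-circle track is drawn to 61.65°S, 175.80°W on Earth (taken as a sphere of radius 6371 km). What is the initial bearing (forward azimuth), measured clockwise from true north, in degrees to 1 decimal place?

Δλ = -170.430° = -2.9746 rad.
y = sin Δλ · cos φ₂ = (-0.1663)(0.4749) = -0.0789
x = cos φ₁ sin φ₂ − sin φ₁ cos φ₂ cos Δλ = (0.8131)(-0.8801) − (-0.5821)(0.4749)(-0.9861) = -0.9882
θ = atan2(y, x) = -175.43°; adding 360° gives 184.6°.

184.6°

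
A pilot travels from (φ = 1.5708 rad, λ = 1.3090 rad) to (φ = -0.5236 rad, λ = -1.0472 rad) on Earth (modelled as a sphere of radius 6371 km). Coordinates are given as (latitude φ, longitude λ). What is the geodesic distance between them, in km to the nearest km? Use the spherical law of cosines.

In radians: φ₁ = 1.5708, φ₂ = -0.5236, Δλ = -135.000° = -2.3562 rad.
cos c = sin φ₁ sin φ₂ + cos φ₁ cos φ₂ cos Δλ = (1.0000)(-0.5000) + (-0.0000)(0.8660)(-0.7071) = -0.50000,
so c = arccos(-0.50000) = 2.09439 rad.
Distance = R·c = 6371 × 2.0944 ≈ 13343 km.

13343 km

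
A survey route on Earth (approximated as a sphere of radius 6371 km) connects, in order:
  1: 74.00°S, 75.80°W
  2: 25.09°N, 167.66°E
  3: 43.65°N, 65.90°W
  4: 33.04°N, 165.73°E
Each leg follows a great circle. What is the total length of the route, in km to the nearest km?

Leg 1→2: central angle 2.1167 rad, distance 13485.2 km.
Leg 2→3: central angle 1.6675 rad, distance 10623.5 km.
Leg 3→4: central angle 1.5710 rad, distance 10008.6 km.
Total: 13485.2 + 10623.5 + 10008.6 ≈ 34117 km.

34117 km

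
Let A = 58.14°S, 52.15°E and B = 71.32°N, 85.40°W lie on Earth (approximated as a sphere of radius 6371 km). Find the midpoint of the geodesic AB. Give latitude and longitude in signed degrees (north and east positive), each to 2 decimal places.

15.11°, 15.59°

The central angle between A and B is δ = 2.7634 rad.
With f = 0.5, the slerp weights are sin((1−f)δ)/sin δ = 2.6601 and sin(fδ)/sin δ = 2.6601.
Weighted sum of the unit vectors: (2.6601)·(0.3239,0.4168,-0.8493) + (2.6601)·(0.0257,-0.3193,0.9473) = (0.9299, 0.2595, 0.2606).
Converting back: φ = atan2(z, √(x²+y²)) = 15.11°, λ = atan2(y, x) = 15.59°.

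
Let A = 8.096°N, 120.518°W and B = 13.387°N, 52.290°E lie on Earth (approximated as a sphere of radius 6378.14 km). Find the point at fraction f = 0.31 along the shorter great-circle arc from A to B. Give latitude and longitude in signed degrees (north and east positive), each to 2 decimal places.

Central angle δ = 2.7465 rad. Interpolating on the sphere with fraction f = 0.31:
P = [sin((1−f)δ)·A + sin(fδ)·B] / sin δ = 2.4625·A + 1.9542·B in Cartesian coordinates,
giving P = (-0.0752, -0.5963, 0.7992), i.e. latitude 53.06°, longitude -97.19°.

53.06°, -97.19°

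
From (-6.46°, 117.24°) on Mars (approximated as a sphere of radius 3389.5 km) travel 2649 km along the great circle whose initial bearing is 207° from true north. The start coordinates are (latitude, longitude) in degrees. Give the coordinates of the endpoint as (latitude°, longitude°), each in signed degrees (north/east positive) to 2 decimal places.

-44.71°, 90.50°

Angular distance δ = d/R = 2649/3389.5 = 0.78153 rad; initial bearing θ = 3.6128 rad.
sin φ₂ = sin φ₁ cos δ + cos φ₁ sin δ cos θ = (-0.1125)(0.7098) + (0.9937)(0.7044)(-0.8910) = -0.7035, so φ₂ = -44.71°.
Δλ = atan2(sin θ sin δ cos φ₁, cos δ − sin φ₁ sin φ₂) = atan2(-0.3177, 0.6307) = -26.739°.
λ₂ = 117.240° − 26.739° = 90.50°.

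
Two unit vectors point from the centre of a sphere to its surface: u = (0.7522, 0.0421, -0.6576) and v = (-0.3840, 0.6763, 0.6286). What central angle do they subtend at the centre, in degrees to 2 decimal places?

u·v = -0.6737; |u| = 1.0000, |v| = 1.0000.
cos θ = (u·v)/(|u||v|) = -0.6737, so θ = 132.36°.

132.36°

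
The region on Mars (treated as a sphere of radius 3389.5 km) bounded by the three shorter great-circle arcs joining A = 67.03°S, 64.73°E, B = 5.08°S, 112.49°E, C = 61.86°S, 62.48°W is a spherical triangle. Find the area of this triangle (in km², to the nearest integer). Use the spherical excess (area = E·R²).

3159632 km²

Side lengths (central angles): a = 1.9713, b = 0.7946, c = 1.2209 rad; semiperimeter s = 1.9934.
By l'Huilier's theorem, tan(E/4) = √[tan(s/2) tan((s−a)/2) tan((s−b)/2) tan((s−c)/2)], giving spherical excess E = 0.2750 rad.
Area = E·R² = 0.2750 × (3389.5)² ≈ 3159632 km².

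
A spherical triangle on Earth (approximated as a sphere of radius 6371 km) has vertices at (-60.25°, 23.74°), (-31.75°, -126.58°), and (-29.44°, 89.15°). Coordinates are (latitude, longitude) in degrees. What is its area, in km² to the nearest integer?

38010785 km²

Side lengths (central angles): a = 1.9204, b = 0.9191, c = 1.4804 rad; semiperimeter s = 2.1599.
By l'Huilier's theorem, tan(E/4) = √[tan(s/2) tan((s−a)/2) tan((s−b)/2) tan((s−c)/2)], giving spherical excess E = 0.9365 rad.
Area = E·R² = 0.9365 × (6371)² ≈ 38010785 km².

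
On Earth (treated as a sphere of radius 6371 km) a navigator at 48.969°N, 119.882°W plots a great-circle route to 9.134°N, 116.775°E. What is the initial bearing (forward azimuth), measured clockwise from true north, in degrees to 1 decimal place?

301.9°

With φ₁ = 0.8547, φ₂ = 0.1594, Δλ = -2.1527 rad, the forward-azimuth formula gives
θ = atan2( sin Δλ cos φ₂ , cos φ₁ sin φ₂ − sin φ₁ cos φ₂ cos Δλ ) = atan2(-0.8248, 0.5136) = -58.09°.
Adding 360° brings this into [0°, 360°): 301.9°.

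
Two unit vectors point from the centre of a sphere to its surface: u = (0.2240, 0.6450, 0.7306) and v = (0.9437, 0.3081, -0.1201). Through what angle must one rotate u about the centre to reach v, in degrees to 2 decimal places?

u·v = 0.3224; |u| = 1.0000, |v| = 1.0000.
cos θ = (u·v)/(|u||v|) = 0.3224, so θ = 71.19°.

71.19°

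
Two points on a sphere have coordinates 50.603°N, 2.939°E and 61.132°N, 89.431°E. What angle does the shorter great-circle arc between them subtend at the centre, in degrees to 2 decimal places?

With latitudes φ₁ = 50.603°, φ₂ = 61.132° and longitude difference Δλ = 86.492°:
cos c = sin φ₁ sin φ₂ + cos φ₁ cos φ₂ cos Δλ = (0.7728)(0.8757) + (0.6347)(0.4828)(0.0612) = 0.69549,
so c = arccos(0.69549) = 0.80170 rad.
So the angular separation is 45.93°.

45.93°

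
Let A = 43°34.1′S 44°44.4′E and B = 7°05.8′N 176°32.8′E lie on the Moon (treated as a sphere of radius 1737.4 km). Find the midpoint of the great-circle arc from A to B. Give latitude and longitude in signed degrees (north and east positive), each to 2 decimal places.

-37.31°, 129.87°

The central angle between A and B is δ = 2.1706 rad.
With f = 0.5, the slerp weights are sin((1−f)δ)/sin δ = 1.0714 and sin(fδ)/sin δ = 1.0714.
Weighted sum of the unit vectors: (1.0714)·(0.5147,0.5100,-0.6892) + (1.0714)·(-0.9905,0.0598,0.1235) = (-0.5099, 0.6105, -0.6061).
Converting back: φ = atan2(z, √(x²+y²)) = -37.31°, λ = atan2(y, x) = 129.87°.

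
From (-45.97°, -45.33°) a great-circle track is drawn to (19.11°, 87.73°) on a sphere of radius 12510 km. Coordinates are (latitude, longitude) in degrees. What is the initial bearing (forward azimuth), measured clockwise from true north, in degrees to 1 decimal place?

Δλ = 133.060° = 2.3223 rad.
y = sin Δλ · cos φ₂ = (0.7306)(0.9449) = 0.6904
x = cos φ₁ sin φ₂ − sin φ₁ cos φ₂ cos Δλ = (0.6950)(0.3274) − (-0.7190)(0.9449)(-0.6828) = -0.2363
θ = atan2(y, x) = 108.89°, so the bearing is 108.9°.

108.9°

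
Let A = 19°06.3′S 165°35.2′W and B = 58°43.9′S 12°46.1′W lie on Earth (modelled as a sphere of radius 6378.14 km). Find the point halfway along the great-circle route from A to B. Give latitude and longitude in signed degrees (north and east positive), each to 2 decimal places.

-65.52°, -139.45°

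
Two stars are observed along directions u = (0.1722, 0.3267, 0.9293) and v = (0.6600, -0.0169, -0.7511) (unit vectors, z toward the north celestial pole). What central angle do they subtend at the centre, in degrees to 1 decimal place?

u·v = -0.5899; |u| = 1.0000, |v| = 1.0000.
cos θ = (u·v)/(|u||v|) = -0.5899, so θ = 126.1°.

126.1°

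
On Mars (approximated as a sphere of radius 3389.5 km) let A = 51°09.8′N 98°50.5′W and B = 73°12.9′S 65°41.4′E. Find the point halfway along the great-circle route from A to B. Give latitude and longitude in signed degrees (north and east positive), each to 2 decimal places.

-26.55°, -86.39°

Central angle δ = 2.7396 rad. Interpolating on the sphere with fraction f = 0.5:
P = [sin((1−f)δ)·A + sin(fδ)·B] / sin δ = 2.5045·A + 2.5045·B in Cartesian coordinates,
giving P = (0.0563, -0.8928, -0.4469), i.e. latitude -26.55°, longitude -86.39°.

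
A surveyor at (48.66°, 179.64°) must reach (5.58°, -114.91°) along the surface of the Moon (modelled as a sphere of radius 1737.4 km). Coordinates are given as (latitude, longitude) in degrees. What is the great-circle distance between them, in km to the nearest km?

2115 km

In radians: φ₁ = 0.8493, φ₂ = 0.0974, Δλ = 65.450° = 1.1423 rad.
Haversine: a = sin²(Δφ/2) + cos φ₁ cos φ₂ sin²(Δλ/2) = 0.1348 + (0.6605)(0.9953)(0.2923) = 0.32693.
Central angle c = 2·arcsin(√a) = 1.21734 rad.
Distance = R·c = 1737.4 × 1.2173 ≈ 2115 km.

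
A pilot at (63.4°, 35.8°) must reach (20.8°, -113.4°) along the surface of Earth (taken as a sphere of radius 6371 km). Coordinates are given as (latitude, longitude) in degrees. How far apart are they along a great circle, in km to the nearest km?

10275 km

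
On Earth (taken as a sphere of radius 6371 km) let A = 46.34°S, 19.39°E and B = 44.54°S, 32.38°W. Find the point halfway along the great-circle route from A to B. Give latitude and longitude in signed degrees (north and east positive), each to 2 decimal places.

Central angle δ = 0.6233 rad. Interpolating on the sphere with fraction f = 0.5:
P = [sin((1−f)δ)·A + sin(fδ)·B] / sin δ = 0.5253·A + 0.5253·B in Cartesian coordinates,
giving P = (0.6583, -0.0801, -0.7485), i.e. latitude -48.46°, longitude -6.94°.

-48.46°, -6.94°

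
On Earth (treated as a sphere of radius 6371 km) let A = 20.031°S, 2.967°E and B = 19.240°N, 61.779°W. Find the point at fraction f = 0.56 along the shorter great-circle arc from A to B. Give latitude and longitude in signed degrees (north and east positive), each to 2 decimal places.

2.01°, -33.22°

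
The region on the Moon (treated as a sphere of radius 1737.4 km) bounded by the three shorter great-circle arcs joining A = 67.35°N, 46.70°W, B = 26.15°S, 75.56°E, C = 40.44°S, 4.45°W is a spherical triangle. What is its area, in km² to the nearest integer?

6237342 km²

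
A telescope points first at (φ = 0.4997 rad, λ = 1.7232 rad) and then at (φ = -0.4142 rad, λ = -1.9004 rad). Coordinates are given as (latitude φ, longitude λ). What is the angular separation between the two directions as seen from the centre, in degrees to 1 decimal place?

154.8°

With latitudes φ₁ = 28.631°, φ₂ = -23.732° and longitude difference Δλ = 152.383°:
Haversine: a = sin²(Δφ/2) + cos φ₁ cos φ₂ sin²(Δλ/2) = 0.1947 + (0.8777)(0.9154)(0.9430) = 0.95240.
Central angle c = 2·arcsin(√a) = 2.70171 rad.
So the angular separation is 154.8°.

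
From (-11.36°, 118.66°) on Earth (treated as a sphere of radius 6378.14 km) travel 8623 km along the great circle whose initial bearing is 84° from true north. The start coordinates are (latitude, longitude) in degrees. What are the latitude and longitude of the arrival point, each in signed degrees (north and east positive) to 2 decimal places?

Angular distance δ = d/R = 8623/6378.14 = 1.35196 rad; initial bearing θ = 1.4661 rad.
sin φ₂ = sin φ₁ cos δ + cos φ₁ sin δ cos θ = (-0.1970)(0.2171) + (0.9804)(0.9762)(0.1045) = 0.0573, so φ₂ = 3.28°.
Δλ = atan2(sin θ sin δ cos φ₁, cos δ − sin φ₁ sin φ₂) = atan2(0.9518, 0.2284) = 76.507°.
λ₂ = 118.660° + 76.507° = 195.17° → -164.83° after wrapping to (−180°, 180°].

3.28°, -164.83°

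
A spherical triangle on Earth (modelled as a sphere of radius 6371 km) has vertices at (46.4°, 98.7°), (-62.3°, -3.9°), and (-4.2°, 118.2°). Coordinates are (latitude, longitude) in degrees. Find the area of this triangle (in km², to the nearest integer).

51011130 km²

Side lengths (central angles): a = 1.7533, b = 0.9332, c = 2.3619 rad; semiperimeter s = 2.5242.
By l'Huilier's theorem, tan(E/4) = √[tan(s/2) tan((s−a)/2) tan((s−b)/2) tan((s−c)/2)], giving spherical excess E = 1.2568 rad.
Area = E·R² = 1.2568 × (6371)² ≈ 51011130 km².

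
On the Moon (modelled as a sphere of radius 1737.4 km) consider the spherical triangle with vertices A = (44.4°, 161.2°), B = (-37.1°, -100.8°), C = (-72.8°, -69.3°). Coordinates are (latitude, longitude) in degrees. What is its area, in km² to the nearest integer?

Side lengths (central angles): a = 0.6804, b = 2.5027, c = 2.0960 rad; semiperimeter s = 2.6395.
By l'Huilier's theorem, tan(E/4) = √[tan(s/2) tan((s−a)/2) tan((s−b)/2) tan((s−c)/2)], giving spherical excess E = 1.2859 rad.
Area = E·R² = 1.2859 × (1737.4)² ≈ 3881604 km².

3881604 km²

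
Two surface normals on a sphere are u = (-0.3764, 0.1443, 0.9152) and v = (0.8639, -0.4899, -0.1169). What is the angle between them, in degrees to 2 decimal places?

u·v = -0.5029; |u| = 1.0000, |v| = 1.0000.
cos θ = (u·v)/(|u||v|) = -0.5028, so θ = 120.19°.

120.19°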